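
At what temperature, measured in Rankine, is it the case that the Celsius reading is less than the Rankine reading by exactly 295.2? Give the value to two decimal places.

49.61°R

Let R be the Rankine reading. The Celsius reading is C = 5/9·R - 273.15.
Require C - R = -295.2: (-4/9)·R - 273.15 = -295.2.
R = (-295.2 + 273.15) / (-4/9) = 49.61.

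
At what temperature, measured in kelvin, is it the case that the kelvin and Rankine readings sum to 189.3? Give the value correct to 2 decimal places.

67.61 K

Let K be the kelvin reading. The Rankine reading is R = 1.8·K.
Require K + R = 189.3: (2.8)·K = 189.3.
K = (189.3) / (2.8) = 67.61.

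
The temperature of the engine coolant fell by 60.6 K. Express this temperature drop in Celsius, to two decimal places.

Kelvin and Celsius degrees are the same size, so the interval is unchanged: 60.60.

60.60°C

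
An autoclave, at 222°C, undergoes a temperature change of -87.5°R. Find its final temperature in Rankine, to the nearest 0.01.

803.77°R

The 87.5°R change is an interval, so only the factor 5/9 applies: -87.5 × 5/9 = -48.6111°C.
Final Celsius temperature: 222.0000 - 48.6111 = 173.3889°C.
In Rankine: 173.3889 × 1.8 + 491.67 = 803.77°R.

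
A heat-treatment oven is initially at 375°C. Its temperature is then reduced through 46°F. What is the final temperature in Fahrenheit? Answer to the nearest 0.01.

The 46°F change is an interval, so only the factor 5/9 applies: -46 × 5/9 = -25.5556°C.
Final Celsius temperature: 375.0000 - 25.5556 = 349.4444°C.
In Fahrenheit: 349.4444 × 1.8 + 32 = 661.00°F.

661.00°F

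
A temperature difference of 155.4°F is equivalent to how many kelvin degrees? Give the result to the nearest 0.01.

86.33 K

For a temperature interval the offset drops out; only the factor 5/9 applies.
155.4 × 5/9 = 86.33.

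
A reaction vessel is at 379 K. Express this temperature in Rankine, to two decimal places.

682.20°R

In Celsius: 379 - 273.15 = 105.8500°C.
In Rankine: 105.8500 × 1.8 + 491.67 = 682.20°R.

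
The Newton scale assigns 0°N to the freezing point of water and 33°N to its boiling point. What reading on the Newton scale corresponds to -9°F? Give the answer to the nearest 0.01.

-7.52°N

First in Celsius: (-9 - 32) × 5/9 = -22.7778°C.
Linearly onto the Newton scale: 0 + (-22.7778 / 100) × (33 - 0) = -7.52°N.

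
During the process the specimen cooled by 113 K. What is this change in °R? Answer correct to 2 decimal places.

203.40°R

For a temperature interval the offset drops out; only the factor 1.8 applies.
113 × 1.8 = 203.40.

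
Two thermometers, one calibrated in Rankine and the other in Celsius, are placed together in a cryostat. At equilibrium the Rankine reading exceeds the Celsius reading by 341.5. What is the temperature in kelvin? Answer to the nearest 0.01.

Let x be the Rankine reading; then the Celsius reading is 5/9·x - 273.15.
(5/9·x - 273.15) - x = -341.5  ⇒  (-4/9)·x = -68.35  ⇒  x = 153.7875°R.
In Celsius: (153.7875 - 491.67) × 5/9 = -187.7125°C.
In kelvin: -187.7125 + 273.15 = 85.44 K.

85.44 K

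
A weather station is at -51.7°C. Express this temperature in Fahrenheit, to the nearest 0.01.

-61.06°F

In Fahrenheit: -51.7000 × 1.8 + 32 = -61.06°F.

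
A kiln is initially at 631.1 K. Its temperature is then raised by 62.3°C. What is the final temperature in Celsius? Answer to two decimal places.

420.25°C

Initial temperature in Celsius: 631.1 - 273.15 = 357.9500°C.
Final Celsius temperature: 357.9500 + 62.3000 = 420.2500°C.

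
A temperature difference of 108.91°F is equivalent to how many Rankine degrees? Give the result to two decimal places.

Fahrenheit and Rankine degrees are the same size, so the interval is unchanged: 108.91.

108.91°R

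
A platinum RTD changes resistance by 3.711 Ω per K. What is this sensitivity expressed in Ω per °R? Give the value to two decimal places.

The quantity depends on a temperature interval, so only the ratio of degree sizes applies; the offset between the scales is irrelevant.
A change of 1°R is a change of 5/9 K, so per °R the value is 3.711 × 5/9 = 2.06.

2.06 Ω per °R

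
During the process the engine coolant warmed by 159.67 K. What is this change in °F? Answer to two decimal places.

287.41°F

For a temperature interval the offset drops out; only the factor 1.8 applies.
159.67 × 1.8 = 287.41.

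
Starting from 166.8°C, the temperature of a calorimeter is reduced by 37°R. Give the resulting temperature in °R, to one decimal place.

754.9°R

The 37°R change is an interval, so only the factor 5/9 applies: -37 × 5/9 = -20.5556°C.
Final Celsius temperature: 166.8000 - 20.5556 = 146.2444°C.
In Rankine: 146.2444 × 1.8 + 491.67 = 754.9°R.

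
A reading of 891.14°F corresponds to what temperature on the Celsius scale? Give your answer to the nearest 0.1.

In Celsius: (891.14 - 32) × 5/9 = 477.3000°C.

477.3°C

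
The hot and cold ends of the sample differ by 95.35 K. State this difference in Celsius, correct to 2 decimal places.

Kelvin and Celsius degrees are the same size, so the interval is unchanged: 95.35.

95.35°C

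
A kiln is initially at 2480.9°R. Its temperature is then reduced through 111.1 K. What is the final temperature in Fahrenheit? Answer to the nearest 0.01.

1821.25°F

Initial temperature in Celsius: (2480.9 - 491.67) × 5/9 = 1105.1278°C.
The 111.1 K change is an interval; Kelvin and Celsius degrees are the same size, so ΔC = -111.1°C.
Final Celsius temperature: 1105.1278 - 111.1000 = 994.0278°C.
In Fahrenheit: 994.0278 × 1.8 + 32 = 1821.25°F.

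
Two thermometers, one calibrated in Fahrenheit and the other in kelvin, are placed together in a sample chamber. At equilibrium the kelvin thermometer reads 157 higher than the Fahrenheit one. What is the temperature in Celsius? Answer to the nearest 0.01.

105.19°C

Let x be the Fahrenheit reading; then the kelvin reading is 5/9·x + 255.372.
(5/9·x + 255.372) - x = 157  ⇒  (-4/9)·x = -98.3722  ⇒  x = 221.3375°F.
In Celsius: (221.3375 - 32) × 5/9 = 105.19°C.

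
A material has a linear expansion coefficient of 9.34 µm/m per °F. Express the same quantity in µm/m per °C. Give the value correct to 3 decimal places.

Since only a temperature interval is involved, the additive offset between the scales drops out.
A change of 1°C is a change of 1.8°F, so per °C the value is 9.34 × 1.8 = 16.812.

16.812 µm/m per °C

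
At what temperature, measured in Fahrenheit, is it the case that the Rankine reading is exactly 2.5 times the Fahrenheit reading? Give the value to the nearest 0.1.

Let F be the Fahrenheit reading. The Rankine reading is R = 1·F + 459.67.
Require R = 2.5·F: 1·F + 459.67 = 2.5·F.
(-1.5)·F = -459.67  ⇒  F = 306.4.

306.4°F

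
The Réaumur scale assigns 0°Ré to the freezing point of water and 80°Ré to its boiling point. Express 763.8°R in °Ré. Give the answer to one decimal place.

First in Celsius: (763.8 - 491.67) × 5/9 = 151.1833°C.
Linearly onto the Réaumur scale: 0 + (151.1833 / 100) × (80 - 0) = 120.9°Ré.

120.9°Ré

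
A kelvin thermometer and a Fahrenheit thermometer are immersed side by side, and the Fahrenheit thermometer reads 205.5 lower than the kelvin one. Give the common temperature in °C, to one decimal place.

Let x be the kelvin reading; then the Fahrenheit reading is 1.8·x - 459.67.
(1.8·x - 459.67) - x = -205.5  ⇒  (0.8)·x = 254.17  ⇒  x = 317.7125 K.
In Celsius: 317.7125 - 273.15 = 44.6°C.

44.6°C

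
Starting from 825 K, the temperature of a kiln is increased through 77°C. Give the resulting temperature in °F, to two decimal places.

Initial temperature in Celsius: 825 - 273.15 = 551.8500°C.
Final Celsius temperature: 551.8500 + 77.0000 = 628.8500°C.
In Fahrenheit: 628.8500 × 1.8 + 32 = 1163.93°F.

1163.93°F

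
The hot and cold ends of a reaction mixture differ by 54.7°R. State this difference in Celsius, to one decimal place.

30.4°C

Only the scale ratio 5/9 matters for a change in temperature.
54.7 × 5/9 = 30.4.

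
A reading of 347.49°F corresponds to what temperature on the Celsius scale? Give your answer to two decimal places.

175.27°C

In Celsius: (347.49 - 32) × 5/9 = 175.2722°C.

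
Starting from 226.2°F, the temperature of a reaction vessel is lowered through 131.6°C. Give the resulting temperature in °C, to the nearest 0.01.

-23.71°C

Initial temperature in Celsius: (226.2 - 32) × 5/9 = 107.8889°C.
Final Celsius temperature: 107.8889 - 131.6000 = -23.7111°C.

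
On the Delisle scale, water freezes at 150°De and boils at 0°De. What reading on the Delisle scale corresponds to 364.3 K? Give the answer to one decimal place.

First in Celsius: 364.3 - 273.15 = 91.1500°C.
Linearly onto the Delisle scale: 150 + (91.1500 / 100) × (0 - 150) = 13.3°De.

13.3°De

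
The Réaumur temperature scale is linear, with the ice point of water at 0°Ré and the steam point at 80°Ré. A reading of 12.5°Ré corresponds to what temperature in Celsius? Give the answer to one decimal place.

15.6°C

Linear interpolation between the fixed points: C = (12.5 - 0) × 100 / (80 - 0) = 15.6250°C.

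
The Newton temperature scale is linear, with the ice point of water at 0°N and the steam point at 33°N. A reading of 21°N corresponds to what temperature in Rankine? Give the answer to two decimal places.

606.22°R

Linear interpolation between the fixed points: C = (21 - 0) × 100 / (33 - 0) = 63.6364°C.
Then 63.6364 × 1.8 + 491.67 = 606.22°R.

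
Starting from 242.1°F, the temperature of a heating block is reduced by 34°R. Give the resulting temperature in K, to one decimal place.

371.0 K

Initial temperature in Celsius: (242.1 - 32) × 5/9 = 116.7222°C.
The 34°R change is an interval, so only the factor 5/9 applies: -34 × 5/9 = -18.8889°C.
Final Celsius temperature: 116.7222 - 18.8889 = 97.8333°C.
In kelvin: 97.8333 + 273.15 = 371.0 K.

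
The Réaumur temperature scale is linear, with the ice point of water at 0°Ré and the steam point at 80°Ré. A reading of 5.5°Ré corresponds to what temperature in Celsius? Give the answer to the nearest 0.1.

6.9°C

Linear interpolation between the fixed points: C = (5.5 - 0) × 100 / (80 - 0) = 6.8750°C.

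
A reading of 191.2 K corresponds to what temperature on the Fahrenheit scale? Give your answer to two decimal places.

In Celsius: 191.2 - 273.15 = -81.9500°C.
In Fahrenheit: -81.9500 × 1.8 + 32 = -115.51°F.

-115.51°F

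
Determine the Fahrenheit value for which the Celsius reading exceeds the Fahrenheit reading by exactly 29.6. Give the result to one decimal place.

Let F be the Fahrenheit reading. The Celsius reading is C = 5/9·F - 17.7778.
Require C - F = 29.6: (-4/9)·F - 17.7778 = 29.6.
F = (29.6 + 17.7778) / (-4/9) = -106.6.

-106.6°F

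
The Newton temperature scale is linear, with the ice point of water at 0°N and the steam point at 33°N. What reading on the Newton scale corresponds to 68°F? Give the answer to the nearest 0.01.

First in Celsius: (68 - 32) × 5/9 = 20.0000°C.
Linearly onto the Newton scale: 0 + (20.0000 / 100) × (33 - 0) = 6.60°N.

6.60°N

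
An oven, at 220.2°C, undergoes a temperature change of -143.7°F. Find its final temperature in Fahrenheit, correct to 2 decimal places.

The 143.7°F change is an interval, so only the factor 5/9 applies: -143.7 × 5/9 = -79.8333°C.
Final Celsius temperature: 220.2000 - 79.8333 = 140.3667°C.
In Fahrenheit: 140.3667 × 1.8 + 32 = 284.66°F.

284.66°F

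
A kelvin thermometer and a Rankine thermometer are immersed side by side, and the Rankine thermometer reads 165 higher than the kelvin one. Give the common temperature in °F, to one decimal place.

Let x be the kelvin reading; then the Rankine reading is 1.8·x.
(1.8·x) - x = 165  ⇒  (0.8)·x = 165  ⇒  x = 206.2500 K.
In Celsius: 206.25 - 273.15 = -66.9000°C.
In Fahrenheit: -66.9000 × 1.8 + 32 = -88.4°F.

-88.4°F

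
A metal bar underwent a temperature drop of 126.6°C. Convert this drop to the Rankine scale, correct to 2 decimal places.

Only the scale ratio 1.8 matters for a change in temperature.
126.6 × 1.8 = 227.88.

227.88°R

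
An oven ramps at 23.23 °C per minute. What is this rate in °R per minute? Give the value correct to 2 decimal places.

Since only a temperature interval is involved, the additive offset between the scales drops out.
A change of 1°C is a change of 1.8°R, so 23.23 × 1.8 = 41.81.

41.81 °R/minute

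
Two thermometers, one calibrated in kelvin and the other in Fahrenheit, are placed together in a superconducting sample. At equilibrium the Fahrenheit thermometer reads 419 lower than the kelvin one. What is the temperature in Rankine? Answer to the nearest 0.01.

Let x be the kelvin reading; then the Fahrenheit reading is 1.8·x - 459.67.
(1.8·x - 459.67) - x = -419  ⇒  (0.8)·x = 40.67  ⇒  x = 50.8375 K.
In Celsius: 50.8375 - 273.15 = -222.3125°C.
In Rankine: -222.3125 × 1.8 + 491.67 = 91.51°R.

91.51°R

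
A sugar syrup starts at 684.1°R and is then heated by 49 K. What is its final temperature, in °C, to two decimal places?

155.91°C

Initial temperature in Celsius: (684.1 - 491.67) × 5/9 = 106.9056°C.
The 49 K change is an interval; Kelvin and Celsius degrees are the same size, so ΔC = +49°C.
Final Celsius temperature: 106.9056 + 49.0000 = 155.9056°C.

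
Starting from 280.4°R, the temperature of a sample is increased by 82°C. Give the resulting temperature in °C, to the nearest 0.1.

-35.4°C

Initial temperature in Celsius: (280.4 - 491.67) × 5/9 = -117.3722°C.
Final Celsius temperature: -117.3722 + 82.0000 = -35.3722°C.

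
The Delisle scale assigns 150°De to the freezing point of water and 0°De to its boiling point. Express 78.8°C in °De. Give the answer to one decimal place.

Linearly onto the Delisle scale: 150 + (78.8000 / 100) × (0 - 150) = 31.8°De.

31.8°De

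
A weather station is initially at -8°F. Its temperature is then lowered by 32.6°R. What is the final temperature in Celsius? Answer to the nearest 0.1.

Initial temperature in Celsius: (-8 - 32) × 5/9 = -22.2222°C.
The 32.6°R change is an interval, so only the factor 5/9 applies: -32.6 × 5/9 = -18.1111°C.
Final Celsius temperature: -22.2222 - 18.1111 = -40.3333°C.

-40.3°C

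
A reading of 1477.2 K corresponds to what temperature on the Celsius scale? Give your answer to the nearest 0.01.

1204.05°C

In Celsius: 1477.2 - 273.15 = 1204.0500°C.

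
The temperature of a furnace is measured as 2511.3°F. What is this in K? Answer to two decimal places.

In Celsius: (2511.3 - 32) × 5/9 = 1377.3889°C.
In kelvin: 1377.3889 + 273.15 = 1650.54 K.

1650.54 K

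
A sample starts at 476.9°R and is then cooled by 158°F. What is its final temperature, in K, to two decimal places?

Initial temperature in Celsius: (476.9 - 491.67) × 5/9 = -8.2056°C.
The 158°F change is an interval, so only the factor 5/9 applies: -158 × 5/9 = -87.7778°C.
Final Celsius temperature: -8.2056 - 87.7778 = -95.9833°C.
In kelvin: -95.9833 + 273.15 = 177.17 K.

177.17 K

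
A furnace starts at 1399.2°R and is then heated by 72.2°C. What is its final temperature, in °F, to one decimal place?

Initial temperature in Celsius: (1399.2 - 491.67) × 5/9 = 504.1833°C.
Final Celsius temperature: 504.1833 + 72.2000 = 576.3833°C.
In Fahrenheit: 576.3833 × 1.8 + 32 = 1069.5°F.

1069.5°F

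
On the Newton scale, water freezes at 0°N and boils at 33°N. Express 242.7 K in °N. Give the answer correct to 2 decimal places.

-10.05°N

First in Celsius: 242.7 - 273.15 = -30.4500°C.
Linearly onto the Newton scale: 0 + (-30.4500 / 100) × (33 - 0) = -10.05°N.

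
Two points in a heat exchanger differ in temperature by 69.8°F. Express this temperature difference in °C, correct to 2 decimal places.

38.78°C

Only the scale ratio 5/9 matters for a change in temperature.
69.8 × 5/9 = 38.78.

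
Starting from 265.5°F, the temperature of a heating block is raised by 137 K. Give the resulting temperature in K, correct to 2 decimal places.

Initial temperature in Celsius: (265.5 - 32) × 5/9 = 129.7222°C.
The 137 K change is an interval; Kelvin and Celsius degrees are the same size, so ΔC = +137°C.
Final Celsius temperature: 129.7222 + 137.0000 = 266.7222°C.
In kelvin: 266.7222 + 273.15 = 539.87 K.

539.87 K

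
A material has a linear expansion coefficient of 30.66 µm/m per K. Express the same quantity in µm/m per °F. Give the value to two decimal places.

17.03 µm/m per °F

Since only a temperature interval is involved, the additive offset between the scales drops out.
A change of 1°F is a change of 5/9 K, so per °F the value is 30.66 × 5/9 = 17.03.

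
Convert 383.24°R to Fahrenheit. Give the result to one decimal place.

-76.4°F

In Celsius: (383.24 - 491.67) × 5/9 = -60.2389°C.
In Fahrenheit: -60.2389 × 1.8 + 32 = -76.4°F.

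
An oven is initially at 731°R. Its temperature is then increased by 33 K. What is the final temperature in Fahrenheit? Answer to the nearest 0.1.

330.7°F

Initial temperature in Celsius: (731 - 491.67) × 5/9 = 132.9611°C.
The 33 K change is an interval; Kelvin and Celsius degrees are the same size, so ΔC = +33°C.
Final Celsius temperature: 132.9611 + 33.0000 = 165.9611°C.
In Fahrenheit: 165.9611 × 1.8 + 32 = 330.7°F.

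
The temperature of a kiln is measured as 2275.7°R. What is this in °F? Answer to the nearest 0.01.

In Celsius: (2275.7 - 491.67) × 5/9 = 991.1278°C.
In Fahrenheit: 991.1278 × 1.8 + 32 = 1816.03°F.

1816.03°F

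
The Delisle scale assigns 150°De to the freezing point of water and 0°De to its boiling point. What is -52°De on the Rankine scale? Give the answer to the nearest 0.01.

Linear interpolation between the fixed points: C = (-52 - 150) × 100 / (0 - 150) = 134.6667°C.
Then 134.6667 × 1.8 + 491.67 = 734.07°R.

734.07°R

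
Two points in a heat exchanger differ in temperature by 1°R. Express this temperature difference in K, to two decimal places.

An interval of 1°R corresponds to 5/9 K.
1 × 5/9 = 0.56.

0.56 K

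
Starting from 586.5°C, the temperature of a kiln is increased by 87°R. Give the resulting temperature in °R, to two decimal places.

1634.37°R

The 87°R change is an interval, so only the factor 5/9 applies: +87 × 5/9 = +48.3333°C.
Final Celsius temperature: 586.5000 + 48.3333 = 634.8333°C.
In Rankine: 634.8333 × 1.8 + 491.67 = 1634.37°R.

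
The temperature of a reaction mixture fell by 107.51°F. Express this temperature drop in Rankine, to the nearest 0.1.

107.5°R

Fahrenheit and Rankine degrees are the same size, so the interval is unchanged: 107.5.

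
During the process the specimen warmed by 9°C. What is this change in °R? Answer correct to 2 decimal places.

16.20°R

For a temperature interval the offset drops out; only the factor 1.8 applies.
9 × 1.8 = 16.20.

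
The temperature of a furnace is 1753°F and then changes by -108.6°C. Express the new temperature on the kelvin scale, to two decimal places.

Initial temperature in Celsius: (1753 - 32) × 5/9 = 956.1111°C.
Final Celsius temperature: 956.1111 - 108.6000 = 847.5111°C.
In kelvin: 847.5111 + 273.15 = 1120.66 K.

1120.66 K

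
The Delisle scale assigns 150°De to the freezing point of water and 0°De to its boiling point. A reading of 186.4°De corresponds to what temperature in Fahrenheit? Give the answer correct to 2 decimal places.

Linear interpolation between the fixed points: C = (186.4 - 150) × 100 / (0 - 150) = -24.2667°C.
Then -24.2667 × 1.8 + 32 = -11.68°F.

-11.68°F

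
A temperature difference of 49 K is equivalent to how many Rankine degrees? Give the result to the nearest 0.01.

An interval of 1 K corresponds to 1.8°R.
49 × 1.8 = 88.20.

88.20°R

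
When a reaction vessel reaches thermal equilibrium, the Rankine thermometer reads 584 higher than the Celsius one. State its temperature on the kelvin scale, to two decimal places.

Let x be the Celsius reading; then the Rankine reading is 1.8·x + 491.67.
(1.8·x + 491.67) - x = 584  ⇒  (0.8)·x = 92.33  ⇒  x = 115.4125°C.
In kelvin: 115.4125 + 273.15 = 388.56 K.

388.56 K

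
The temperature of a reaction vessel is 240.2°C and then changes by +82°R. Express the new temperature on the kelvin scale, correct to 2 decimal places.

558.91 K

The 82°R change is an interval, so only the factor 5/9 applies: +82 × 5/9 = +45.5556°C.
Final Celsius temperature: 240.2000 + 45.5556 = 285.7556°C.
In kelvin: 285.7556 + 273.15 = 558.91 K.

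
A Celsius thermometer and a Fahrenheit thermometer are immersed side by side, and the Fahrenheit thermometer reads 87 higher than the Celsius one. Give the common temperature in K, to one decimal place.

341.9 K

Let x be the Celsius reading; then the Fahrenheit reading is 1.8·x + 32.
(1.8·x + 32) - x = 87  ⇒  (0.8)·x = 55  ⇒  x = 68.7500°C.
In kelvin: 68.7500 + 273.15 = 341.9 K.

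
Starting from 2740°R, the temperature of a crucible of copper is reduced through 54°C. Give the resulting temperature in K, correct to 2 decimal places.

Initial temperature in Celsius: (2740 - 491.67) × 5/9 = 1249.0722°C.
Final Celsius temperature: 1249.0722 - 54.0000 = 1195.0722°C.
In kelvin: 1195.0722 + 273.15 = 1468.22 K.

1468.22 K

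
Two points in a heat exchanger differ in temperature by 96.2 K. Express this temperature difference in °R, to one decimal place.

173.2°R

Only the scale ratio 1.8 matters for a change in temperature.
96.2 × 1.8 = 173.2.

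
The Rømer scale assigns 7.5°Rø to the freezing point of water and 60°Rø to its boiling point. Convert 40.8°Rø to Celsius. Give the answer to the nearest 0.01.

63.43°C

Linear interpolation between the fixed points: C = (40.8 - 7.5) × 100 / (60 - 7.5) = 63.4286°C.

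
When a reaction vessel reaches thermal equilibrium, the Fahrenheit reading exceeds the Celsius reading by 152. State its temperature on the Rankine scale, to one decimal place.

Let x be the Fahrenheit reading; then the Celsius reading is 5/9·x - 17.7778.
(5/9·x - 17.7778) - x = -152  ⇒  (-4/9)·x = -134.222  ⇒  x = 302.0000°F.
In Celsius: (302 - 32) × 5/9 = 150.0000°C.
In Rankine: 150.0000 × 1.8 + 491.67 = 761.7°R.

761.7°R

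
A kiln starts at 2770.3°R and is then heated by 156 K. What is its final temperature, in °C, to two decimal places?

Initial temperature in Celsius: (2770.3 - 491.67) × 5/9 = 1265.9056°C.
The 156 K change is an interval; Kelvin and Celsius degrees are the same size, so ΔC = +156°C.
Final Celsius temperature: 1265.9056 + 156.0000 = 1421.9056°C.

1421.91°C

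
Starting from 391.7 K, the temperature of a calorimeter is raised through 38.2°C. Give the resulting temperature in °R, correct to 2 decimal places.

Initial temperature in Celsius: 391.7 - 273.15 = 118.5500°C.
Final Celsius temperature: 118.5500 + 38.2000 = 156.7500°C.
In Rankine: 156.7500 × 1.8 + 491.67 = 773.82°R.

773.82°R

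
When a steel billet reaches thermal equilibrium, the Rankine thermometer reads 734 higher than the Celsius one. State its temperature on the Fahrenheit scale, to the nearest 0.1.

Let x be the Celsius reading; then the Rankine reading is 1.8·x + 491.67.
(1.8·x + 491.67) - x = 734  ⇒  (0.8)·x = 242.33  ⇒  x = 302.9125°C.
In Fahrenheit: 302.9125 × 1.8 + 32 = 577.2°F.

577.2°F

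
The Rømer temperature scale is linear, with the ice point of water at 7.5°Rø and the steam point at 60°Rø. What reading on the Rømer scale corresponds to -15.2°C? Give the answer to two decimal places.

Linearly onto the Rømer scale: 7.5 + (-15.2000 / 100) × (60 - 7.5) = -0.48°Rø.

-0.48°Rø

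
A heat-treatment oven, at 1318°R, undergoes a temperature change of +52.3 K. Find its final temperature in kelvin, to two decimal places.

784.52 K

Initial temperature in Celsius: (1318 - 491.67) × 5/9 = 459.0722°C.
The 52.3 K change is an interval; Kelvin and Celsius degrees are the same size, so ΔC = +52.3°C.
Final Celsius temperature: 459.0722 + 52.3000 = 511.3722°C.
In kelvin: 511.3722 + 273.15 = 784.52 K.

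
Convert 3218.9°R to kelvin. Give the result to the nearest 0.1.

1788.3 K

In Celsius: (3218.9 - 491.67) × 5/9 = 1515.1278°C.
In kelvin: 1515.1278 + 273.15 = 1788.3 K.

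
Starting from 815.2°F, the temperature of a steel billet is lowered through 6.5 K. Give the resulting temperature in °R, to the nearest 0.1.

Initial temperature in Celsius: (815.2 - 32) × 5/9 = 435.1111°C.
The 6.5 K change is an interval; Kelvin and Celsius degrees are the same size, so ΔC = -6.5°C.
Final Celsius temperature: 435.1111 - 6.5000 = 428.6111°C.
In Rankine: 428.6111 × 1.8 + 491.67 = 1263.2°R.

1263.2°R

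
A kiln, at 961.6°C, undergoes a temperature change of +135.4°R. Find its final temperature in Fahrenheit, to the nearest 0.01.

The 135.4°R change is an interval, so only the factor 5/9 applies: +135.4 × 5/9 = +75.2222°C.
Final Celsius temperature: 961.6000 + 75.2222 = 1036.8222°C.
In Fahrenheit: 1036.8222 × 1.8 + 32 = 1898.28°F.

1898.28°F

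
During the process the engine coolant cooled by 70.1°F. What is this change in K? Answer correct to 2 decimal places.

An interval of 1°F corresponds to 5/9 K.
70.1 × 5/9 = 38.94.

38.94 K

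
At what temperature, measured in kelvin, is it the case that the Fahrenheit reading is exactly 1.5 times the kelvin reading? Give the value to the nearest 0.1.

Let K be the kelvin reading. The Fahrenheit reading is F = 1.8·K - 459.67.
Require F = 1.5·K: 1.8·K - 459.67 = 1.5·K.
(0.3)·K = 459.67  ⇒  K = 1532.2.

1532.2 K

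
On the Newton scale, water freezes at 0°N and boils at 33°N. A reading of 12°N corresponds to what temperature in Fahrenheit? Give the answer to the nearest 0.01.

Linear interpolation between the fixed points: C = (12 - 0) × 100 / (33 - 0) = 36.3636°C.
Then 36.3636 × 1.8 + 32 = 97.45°F.

97.45°F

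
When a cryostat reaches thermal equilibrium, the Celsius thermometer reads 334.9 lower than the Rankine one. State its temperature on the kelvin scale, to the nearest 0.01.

77.19 K

Let x be the Rankine reading; then the Celsius reading is 5/9·x - 273.15.
(5/9·x - 273.15) - x = -334.9  ⇒  (-4/9)·x = -61.75  ⇒  x = 138.9375°R.
In Celsius: (138.9375 - 491.67) × 5/9 = -195.9625°C.
In kelvin: -195.9625 + 273.15 = 77.19 K.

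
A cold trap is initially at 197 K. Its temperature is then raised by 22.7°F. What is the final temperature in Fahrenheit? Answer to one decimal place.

Initial temperature in Celsius: 197 - 273.15 = -76.1500°C.
The 22.7°F change is an interval, so only the factor 5/9 applies: +22.7 × 5/9 = +12.6111°C.
Final Celsius temperature: -76.1500 + 12.6111 = -63.5389°C.
In Fahrenheit: -63.5389 × 1.8 + 32 = -82.4°F.

-82.4°F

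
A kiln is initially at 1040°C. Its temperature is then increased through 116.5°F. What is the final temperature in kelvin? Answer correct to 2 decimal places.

1377.87 K

The 116.5°F change is an interval, so only the factor 5/9 applies: +116.5 × 5/9 = +64.7222°C.
Final Celsius temperature: 1040.0000 + 64.7222 = 1104.7222°C.
In kelvin: 1104.7222 + 273.15 = 1377.87 K.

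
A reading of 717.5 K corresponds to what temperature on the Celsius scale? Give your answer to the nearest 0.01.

444.35°C

In Celsius: 717.5 - 273.15 = 444.3500°C.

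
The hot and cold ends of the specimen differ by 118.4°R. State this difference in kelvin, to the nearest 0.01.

An interval of 1°R corresponds to 5/9 K.
118.4 × 5/9 = 65.78.

65.78 K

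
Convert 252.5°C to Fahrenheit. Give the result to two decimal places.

486.50°F

In Fahrenheit: 252.5000 × 1.8 + 32 = 486.50°F.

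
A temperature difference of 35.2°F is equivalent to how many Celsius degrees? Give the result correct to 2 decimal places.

Only the scale ratio 5/9 matters for a change in temperature.
35.2 × 5/9 = 19.56.

19.56°C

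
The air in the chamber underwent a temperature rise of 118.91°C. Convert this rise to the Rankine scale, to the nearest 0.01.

Only the scale ratio 1.8 matters for a change in temperature.
118.91 × 1.8 = 214.04.

214.04°R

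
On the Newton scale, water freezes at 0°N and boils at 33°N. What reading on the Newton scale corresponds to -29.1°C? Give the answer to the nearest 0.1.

Linearly onto the Newton scale: 0 + (-29.1000 / 100) × (33 - 0) = -9.6°N.

-9.6°N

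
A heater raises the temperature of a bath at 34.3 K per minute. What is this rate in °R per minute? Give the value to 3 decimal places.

Since only a temperature interval is involved, the additive offset between the scales drops out.
A change of 1 K is a change of 1.8°R, so 34.3 × 1.8 = 61.740.

61.740 °R/minute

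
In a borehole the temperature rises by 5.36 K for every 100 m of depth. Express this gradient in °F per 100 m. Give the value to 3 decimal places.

9.648 °F/100 m

The quantity depends on a temperature interval, so only the ratio of degree sizes applies; the offset between the scales is irrelevant.
A change of 1 K is a change of 1.8°F, so 5.36 × 1.8 = 9.648.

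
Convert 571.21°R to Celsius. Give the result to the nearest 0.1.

In Celsius: (571.21 - 491.67) × 5/9 = 44.1889°C.

44.2°C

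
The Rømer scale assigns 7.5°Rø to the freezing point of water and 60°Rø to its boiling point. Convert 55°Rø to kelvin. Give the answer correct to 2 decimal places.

363.63 K

Linear interpolation between the fixed points: C = (55 - 7.5) × 100 / (60 - 7.5) = 90.4762°C.
Then 90.4762 + 273.15 = 363.63 K.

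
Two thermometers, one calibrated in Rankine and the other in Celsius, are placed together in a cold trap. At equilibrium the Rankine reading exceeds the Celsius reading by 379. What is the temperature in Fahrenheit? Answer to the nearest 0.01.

-221.51°F

Let x be the Rankine reading; then the Celsius reading is 5/9·x - 273.15.
(5/9·x - 273.15) - x = -379  ⇒  (-4/9)·x = -105.85  ⇒  x = 238.1625°R.
In Celsius: (238.1625 - 491.67) × 5/9 = -140.8375°C.
In Fahrenheit: -140.8375 × 1.8 + 32 = -221.51°F.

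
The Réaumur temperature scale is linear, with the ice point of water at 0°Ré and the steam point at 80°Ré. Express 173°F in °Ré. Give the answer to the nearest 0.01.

62.67°Ré

First in Celsius: (173 - 32) × 5/9 = 78.3333°C.
Linearly onto the Réaumur scale: 0 + (78.3333 / 100) × (80 - 0) = 62.67°Ré.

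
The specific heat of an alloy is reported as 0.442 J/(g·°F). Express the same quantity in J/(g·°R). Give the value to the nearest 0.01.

0.44 J/(g·°R)

Since only a temperature interval is involved, the additive offset between the scales drops out.
A change of 1°R is a change of 1°F, so per °R the value is 0.442 × 1 = 0.44.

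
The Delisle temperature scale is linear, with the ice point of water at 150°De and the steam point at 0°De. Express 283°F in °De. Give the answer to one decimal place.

-59.2°De

First in Celsius: (283 - 32) × 5/9 = 139.4444°C.
Linearly onto the Delisle scale: 150 + (139.4444 / 100) × (0 - 150) = -59.2°De.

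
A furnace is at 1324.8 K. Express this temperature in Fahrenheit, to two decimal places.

1924.97°F

In Celsius: 1324.8 - 273.15 = 1051.6500°C.
In Fahrenheit: 1051.6500 × 1.8 + 32 = 1924.97°F.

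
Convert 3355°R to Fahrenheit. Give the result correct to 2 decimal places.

2895.33°F

In Celsius: (3355 - 491.67) × 5/9 = 1590.7389°C.
In Fahrenheit: 1590.7389 × 1.8 + 32 = 2895.33°F.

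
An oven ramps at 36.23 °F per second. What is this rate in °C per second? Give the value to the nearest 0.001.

20.128 °C/second

Since only a temperature interval is involved, the additive offset between the scales drops out.
A change of 1°F is a change of 5/9°C, so 36.23 × 5/9 = 20.128.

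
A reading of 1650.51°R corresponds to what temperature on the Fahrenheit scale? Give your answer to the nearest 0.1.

1190.8°F

In Celsius: (1650.51 - 491.67) × 5/9 = 643.8000°C.
In Fahrenheit: 643.8000 × 1.8 + 32 = 1190.8°F.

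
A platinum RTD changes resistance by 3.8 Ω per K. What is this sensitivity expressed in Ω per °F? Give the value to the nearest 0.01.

2.11 Ω per °F

Since only a temperature interval is involved, the additive offset between the scales drops out.
A change of 1°F is a change of 5/9 K, so per °F the value is 3.8 × 5/9 = 2.11.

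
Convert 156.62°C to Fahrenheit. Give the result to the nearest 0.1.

313.9°F

In Fahrenheit: 156.6200 × 1.8 + 32 = 313.9°F.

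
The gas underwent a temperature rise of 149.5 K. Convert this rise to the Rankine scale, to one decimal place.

Only the scale ratio 1.8 matters for a change in temperature.
149.5 × 1.8 = 269.1.

269.1°R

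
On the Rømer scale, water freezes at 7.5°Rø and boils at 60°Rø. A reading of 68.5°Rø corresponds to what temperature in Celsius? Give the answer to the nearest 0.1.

116.2°C

Linear interpolation between the fixed points: C = (68.5 - 7.5) × 100 / (60 - 7.5) = 116.1905°C.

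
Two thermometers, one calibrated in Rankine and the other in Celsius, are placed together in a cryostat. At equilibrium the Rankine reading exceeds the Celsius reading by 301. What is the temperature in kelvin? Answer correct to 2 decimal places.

34.81 K

Let x be the Rankine reading; then the Celsius reading is 5/9·x - 273.15.
(5/9·x - 273.15) - x = -301  ⇒  (-4/9)·x = -27.85  ⇒  x = 62.6625°R.
In Celsius: (62.6625 - 491.67) × 5/9 = -238.3375°C.
In kelvin: -238.3375 + 273.15 = 34.81 K.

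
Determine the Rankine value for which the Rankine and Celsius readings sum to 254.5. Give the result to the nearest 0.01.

339.20°R

Let R be the Rankine reading. The Celsius reading is C = 5/9·R - 273.15.
Require R + C = 254.5: (14/9)·R - 273.15 = 254.5.
R = (254.5 + 273.15) / (14/9) = 339.20.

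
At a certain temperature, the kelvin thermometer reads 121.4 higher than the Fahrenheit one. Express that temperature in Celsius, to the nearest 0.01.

149.69°C

Let x be the Fahrenheit reading; then the kelvin reading is 5/9·x + 255.372.
(5/9·x + 255.372) - x = 121.4  ⇒  (-4/9)·x = -133.972  ⇒  x = 301.4375°F.
In Celsius: (301.4375 - 32) × 5/9 = 149.69°C.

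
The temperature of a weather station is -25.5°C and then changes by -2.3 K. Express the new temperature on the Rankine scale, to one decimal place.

The 2.3 K change is an interval; Kelvin and Celsius degrees are the same size, so ΔC = -2.3°C.
Final Celsius temperature: -25.5000 - 2.3000 = -27.8000°C.
In Rankine: -27.8000 × 1.8 + 491.67 = 441.6°R.

441.6°R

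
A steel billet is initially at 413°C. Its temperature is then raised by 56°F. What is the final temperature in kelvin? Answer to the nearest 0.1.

717.3 K

The 56°F change is an interval, so only the factor 5/9 applies: +56 × 5/9 = +31.1111°C.
Final Celsius temperature: 413.0000 + 31.1111 = 444.1111°C.
In kelvin: 444.1111 + 273.15 = 717.3 K.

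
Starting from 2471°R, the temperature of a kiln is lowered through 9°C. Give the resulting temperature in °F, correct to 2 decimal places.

1995.13°F

Initial temperature in Celsius: (2471 - 491.67) × 5/9 = 1099.6278°C.
Final Celsius temperature: 1099.6278 - 9.0000 = 1090.6278°C.
In Fahrenheit: 1090.6278 × 1.8 + 32 = 1995.13°F.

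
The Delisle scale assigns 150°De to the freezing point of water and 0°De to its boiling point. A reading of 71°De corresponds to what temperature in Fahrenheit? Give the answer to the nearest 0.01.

Linear interpolation between the fixed points: C = (71 - 150) × 100 / (0 - 150) = 52.6667°C.
Then 52.6667 × 1.8 + 32 = 126.80°F.

126.80°F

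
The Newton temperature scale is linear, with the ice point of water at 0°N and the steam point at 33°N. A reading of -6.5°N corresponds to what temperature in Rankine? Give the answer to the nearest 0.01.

456.22°R

Linear interpolation between the fixed points: C = (-6.5 - 0) × 100 / (33 - 0) = -19.6970°C.
Then -19.6970 × 1.8 + 491.67 = 456.22°R.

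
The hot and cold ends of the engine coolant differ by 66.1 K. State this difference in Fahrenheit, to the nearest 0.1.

An interval of 1 K corresponds to 1.8°F.
66.1 × 1.8 = 119.0.

119.0°F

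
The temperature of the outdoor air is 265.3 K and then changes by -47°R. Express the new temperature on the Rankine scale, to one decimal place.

Initial temperature in Celsius: 265.3 - 273.15 = -7.8500°C.
The 47°R change is an interval, so only the factor 5/9 applies: -47 × 5/9 = -26.1111°C.
Final Celsius temperature: -7.8500 - 26.1111 = -33.9611°C.
In Rankine: -33.9611 × 1.8 + 491.67 = 430.5°R.

430.5°R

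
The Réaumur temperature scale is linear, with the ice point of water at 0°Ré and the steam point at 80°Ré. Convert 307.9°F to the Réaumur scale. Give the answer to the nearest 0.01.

First in Celsius: (307.9 - 32) × 5/9 = 153.2778°C.
Linearly onto the Réaumur scale: 0 + (153.2778 / 100) × (80 - 0) = 122.62°Ré.

122.62°Ré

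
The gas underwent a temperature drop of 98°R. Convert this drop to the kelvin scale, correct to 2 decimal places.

An interval of 1°R corresponds to 5/9 K.
98 × 5/9 = 54.44.

54.44 K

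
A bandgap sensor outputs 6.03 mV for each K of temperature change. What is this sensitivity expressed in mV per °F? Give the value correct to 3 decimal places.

The quantity depends on a temperature interval, so only the ratio of degree sizes applies; the offset between the scales is irrelevant.
A change of 1°F is a change of 5/9 K, so per °F the value is 6.03 × 5/9 = 3.350.

3.350 mV per °F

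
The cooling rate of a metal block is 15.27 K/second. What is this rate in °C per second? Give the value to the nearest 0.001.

Since only a temperature interval is involved, the additive offset between the scales drops out.
A change of 1 K is a change of 1°C, so 15.27 × 1 = 15.270.

15.270 °C/second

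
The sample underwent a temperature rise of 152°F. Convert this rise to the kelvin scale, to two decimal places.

84.44 K

For a temperature interval the offset drops out; only the factor 5/9 applies.
152 × 5/9 = 84.44.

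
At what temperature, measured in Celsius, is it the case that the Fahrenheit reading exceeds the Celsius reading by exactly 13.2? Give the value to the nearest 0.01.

Let C be the Celsius reading. The Fahrenheit reading is F = 1.8·C + 32.
Require F - C = 13.2: (0.8)·C + 32 = 13.2.
C = (13.2 - 32) / (0.8) = -23.50.

-23.50°C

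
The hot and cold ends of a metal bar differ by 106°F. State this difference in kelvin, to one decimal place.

58.9 K

An interval of 1°F corresponds to 5/9 K.
106 × 5/9 = 58.9.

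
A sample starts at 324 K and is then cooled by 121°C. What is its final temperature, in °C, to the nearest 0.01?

-70.15°C

Initial temperature in Celsius: 324 - 273.15 = 50.8500°C.
Final Celsius temperature: 50.8500 - 121.0000 = -70.1500°C.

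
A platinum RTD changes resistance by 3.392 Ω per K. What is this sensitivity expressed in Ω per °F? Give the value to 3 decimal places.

1.884 Ω per °F

Since only a temperature interval is involved, the additive offset between the scales drops out.
A change of 1°F is a change of 5/9 K, so per °F the value is 3.392 × 5/9 = 1.884.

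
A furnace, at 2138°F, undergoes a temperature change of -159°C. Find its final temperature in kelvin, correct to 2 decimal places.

1284.15 K

Initial temperature in Celsius: (2138 - 32) × 5/9 = 1170.0000°C.
Final Celsius temperature: 1170.0000 - 159.0000 = 1011.0000°C.
In kelvin: 1011.0000 + 273.15 = 1284.15 K.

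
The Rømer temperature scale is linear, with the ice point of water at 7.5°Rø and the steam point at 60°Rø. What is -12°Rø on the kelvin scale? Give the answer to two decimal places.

236.01 K

Linear interpolation between the fixed points: C = (-12 - 7.5) × 100 / (60 - 7.5) = -37.1429°C.
Then -37.1429 + 273.15 = 236.01 K.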